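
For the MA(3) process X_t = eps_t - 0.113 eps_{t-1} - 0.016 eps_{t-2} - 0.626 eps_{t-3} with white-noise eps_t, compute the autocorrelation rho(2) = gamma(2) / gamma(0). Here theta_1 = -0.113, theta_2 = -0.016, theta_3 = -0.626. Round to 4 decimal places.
\rho(2) = 0.0390

For an MA(q) process with theta_0 = 1, the autocovariance is
  gamma(k) = sigma^2 * sum_{i=0..q-k} theta_i * theta_{i+k},
and rho(k) = gamma(k) / gamma(0). Sigma^2 cancels.
  numerator   = (1)*(-0.016) + (-0.113)*(-0.626) = 0.054738.
  denominator = (1)^2 + (-0.113)^2 + (-0.016)^2 + (-0.626)^2 = 1.404901.
  rho(2) = 0.054738 / 1.404901 = 0.0390.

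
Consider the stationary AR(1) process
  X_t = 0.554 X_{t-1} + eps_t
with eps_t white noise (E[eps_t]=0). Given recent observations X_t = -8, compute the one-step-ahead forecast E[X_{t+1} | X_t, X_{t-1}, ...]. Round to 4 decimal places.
E[X_{t+1} \mid \mathcal F_t] = -4.4320

For an AR(p) model X_t = c + sum_i phi_i X_{t-i} + eps_t, the
one-step-ahead conditional mean is
  E[X_{t+1} | X_t, ...] = c + sum_i phi_i X_{t+1-i}.
Substitute known values:
  E[X_{t+1} | ...] = (0.554) * (-8)
                   = -4.4320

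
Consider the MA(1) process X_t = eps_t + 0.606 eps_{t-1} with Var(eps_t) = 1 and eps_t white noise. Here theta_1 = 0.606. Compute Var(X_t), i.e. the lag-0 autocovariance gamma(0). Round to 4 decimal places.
\gamma(0) = 1.3672

For an MA(q) process X_t = eps_t + sum_i theta_i eps_{t-i} with
Var(eps_t) = sigma^2, the variance is
  gamma(0) = sigma^2 * (1 + sum_i theta_i^2).
  sum_i theta_i^2 = (0.606)^2 = 0.367236.
  gamma(0) = 1 * (1 + 0.367236) = 1 * 1.367236 = 1.367236, which rounds to 1.3672.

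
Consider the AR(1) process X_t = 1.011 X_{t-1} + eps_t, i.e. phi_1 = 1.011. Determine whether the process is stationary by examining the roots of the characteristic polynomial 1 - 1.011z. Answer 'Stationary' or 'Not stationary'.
\text{Not stationary}

The AR(p) characteristic polynomial is P(z) = 1 - 1.011z.
Stationarity requires all roots to lie outside the unit circle, i.e. |z| > 1 for every root.
This is linear in z: 1 + (-1.011) z = 0  =>  z = -1/(-1.011) = 0.98912,  |z| = 0.98912.
Moduli of all roots: 0.9891.
All moduli strictly greater than 1? No.
Verdict: Not stationary.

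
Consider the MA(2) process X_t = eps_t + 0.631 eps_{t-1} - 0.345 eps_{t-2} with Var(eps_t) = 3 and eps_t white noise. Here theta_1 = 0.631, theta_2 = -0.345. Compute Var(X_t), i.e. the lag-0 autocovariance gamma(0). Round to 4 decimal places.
\gamma(0) = 4.5516

For an MA(q) process X_t = eps_t + sum_i theta_i eps_{t-i} with
Var(eps_t) = sigma^2, the variance is
  gamma(0) = sigma^2 * (1 + sum_i theta_i^2).
  sum_i theta_i^2 = (0.631)^2 + (-0.345)^2 = 0.398161 + 0.119025 = 0.517186.
  gamma(0) = 3 * (1 + 0.517186) = 3 * 1.517186 = 4.551558, which rounds to 4.5516.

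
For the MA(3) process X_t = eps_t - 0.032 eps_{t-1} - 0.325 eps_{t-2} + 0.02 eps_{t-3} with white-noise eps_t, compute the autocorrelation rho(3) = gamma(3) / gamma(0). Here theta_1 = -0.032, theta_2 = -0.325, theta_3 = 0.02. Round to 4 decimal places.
\rho(3) = 0.0181

For an MA(q) process with theta_0 = 1, the autocovariance is
  gamma(k) = sigma^2 * sum_{i=0..q-k} theta_i * theta_{i+k},
and rho(k) = gamma(k) / gamma(0). Sigma^2 cancels.
  numerator   = (1)*(0.02) = 0.02.
  denominator = (1)^2 + (-0.032)^2 + (-0.325)^2 + (0.02)^2 = 1.107049.
  rho(3) = 0.02 / 1.107049 = 0.0181.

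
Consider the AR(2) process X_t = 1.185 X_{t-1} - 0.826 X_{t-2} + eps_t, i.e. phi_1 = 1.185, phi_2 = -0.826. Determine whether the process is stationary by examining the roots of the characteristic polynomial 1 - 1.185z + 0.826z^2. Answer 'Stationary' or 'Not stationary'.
\text{Stationary}

The AR(p) characteristic polynomial is P(z) = 1 - 1.185z + 0.826z^2.
Stationarity requires all roots to lie outside the unit circle, i.e. |z| > 1 for every root.
Set 1 + (-1.185) z + (0.826) z^2 = 0, i.e. a z^2 + b z + c = 0 with a = 0.826, b = -1.185, c = 1.
Discriminant D = b^2 - 4ac = (-1.185)^2 - 4*(0.826)*1 = 1.404225 - (3.304) = -1.899775.
D < 0, so the roots are the complex-conjugate pair z = (-b +/- i sqrt(-D)) / (2a) = 0.7173 +/- 0.8343i.
For a conjugate pair |z|^2 = z * conj(z) = (product of roots) = c/a = 1/(0.826) = 1.210654, so |z| = sqrt(1.210654) = 1.1003 for both roots.
Moduli of all roots: 1.1003, 1.1003.
All moduli strictly greater than 1? Yes.
Verdict: Stationary.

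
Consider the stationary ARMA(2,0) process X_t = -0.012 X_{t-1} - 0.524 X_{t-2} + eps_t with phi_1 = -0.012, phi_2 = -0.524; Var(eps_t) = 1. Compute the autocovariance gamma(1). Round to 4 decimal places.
\gamma(1) = -0.0109

Multiply the model equation by X_{t-k} and take expectations. With theta_0 = psi_0 = 1 and psi_j the MA(infinity) weights, this gives
  gamma(k) - sum_i phi_i gamma(k-i) = c_k,
  c_k = sigma^2 * sum_{j=k..q} theta_j psi_{j-k}   (c_k = 0 for k > q),
using gamma(-m) = gamma(m).
Pure AR (q = 0): c_0 = sigma^2 = 1, c_k = 0 for k >= 1.
Equations for k = 0, 1, 2 (AR order 2, c_2 = 0):
  (E0) gamma(0) = phi_1 gamma(1) + phi_2 gamma(2) + c_0
  (E1) gamma(1) = phi_1 gamma(0) + phi_2 gamma(1) + c_1
  (E2) gamma(2) = phi_1 gamma(1) + phi_2 gamma(0)
From (E1): gamma(1) = A gamma(0) + B with
  A = phi_1 / (1 - phi_2) = -0.012 / 1.524 = -0.007874,   B = c_1 / (1 - phi_2) = 0 / 1.524 = 0.
Insert (E2) into (E0): gamma(0) (1 - phi_2^2) = phi_1 (1 + phi_2) gamma(1) + c_0.
  phi_1 (1 + phi_2) = (-0.012)(0.476) = -0.005712,   1 - phi_2^2 = 0.725424.
Replace gamma(1) by A gamma(0) + B and collect gamma(0):
  gamma(0) [0.725424 - (-0.005712)(-0.007874)] = c_0 = 1
  gamma(0) * 0.725379 = 1
  gamma(0) = 1 / 0.725379 = 1.37859.
  gamma(1) = A gamma(0) = (-0.007874)(1.37859) = -0.010855.
Therefore gamma(1) = -0.0109 (to 4 decimal places).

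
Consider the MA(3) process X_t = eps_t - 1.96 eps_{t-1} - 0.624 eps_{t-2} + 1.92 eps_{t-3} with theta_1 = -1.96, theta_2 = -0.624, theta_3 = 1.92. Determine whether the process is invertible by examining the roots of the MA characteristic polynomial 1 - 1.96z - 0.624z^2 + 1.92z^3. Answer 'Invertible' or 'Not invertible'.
\text{Not invertible}

The MA(q) characteristic polynomial is P(z) = 1 - 1.96z - 0.624z^2 + 1.92z^3.
Invertibility requires all roots to lie outside the unit circle, i.e. |z| > 1 for every root.
Degree 3: look for a simple real root z0 first, then factor out (1 - z/z0) and solve the remaining quadratic.
Testing z0 = 0.625: P(0.625) = 1 + (-1.96)(0.625) + (-0.624)(0.625)^2 + (1.92)(0.625)^3
  = 1 + (-1.225) + (-0.24375) + (0.46875) = 0.  So z_0 = 0.625 is a root, |z_0| = 0.625.
Divide out the factor (1 - 1.6 z) = (1 - z/z0) (since 1/z0 = 1.6):
  P(z) = (1 - 1.6 z)(1 + (-0.36) z + (-1.2) z^2)
  [check: z-coef -0.36 - (1.6) = -1.96; z^2-coef -1.2 - (1.6)(-0.36) = -0.624; z^3-coef -(1.6)(-1.2) = 1.92.]
Remaining roots from the quadratic factor 1 + (-0.36) z + (-1.2) z^2:
  Set 1 + (-0.36) z + (-1.2) z^2 = 0, i.e. a z^2 + b z + c = 0 with a = -1.2, b = -0.36, c = 1.
  Discriminant D = b^2 - 4ac = (-0.36)^2 - 4*(-1.2)*1 = 0.1296 - (-4.8) = 4.9296.
  D >= 0, so the roots are real: z = (-b +/- sqrt(D)) / (2a) = (0.36 +/- 2.22027) / (-2.4).
    z_1 = (0.36 + 2.22027) / (-2.4) = -1.0751,   |z_1| = 1.0751.
    z_2 = (0.36 - 2.22027) / (-2.4) = 0.7751,   |z_2| = 0.7751.
Moduli of all roots: 0.6250, 1.0751, 0.7751.
All moduli strictly greater than 1? No.
Verdict: Not invertible.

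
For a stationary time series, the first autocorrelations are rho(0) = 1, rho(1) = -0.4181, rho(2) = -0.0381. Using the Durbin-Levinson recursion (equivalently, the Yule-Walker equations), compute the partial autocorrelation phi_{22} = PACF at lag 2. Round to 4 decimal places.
\phi_{22} = -0.2580

The PACF at lag k is phi_{kk}, the last component of the solution
to the Yule-Walker system G_k phi = r_k where
  (G_k)_{ij} = rho(|i - j|), (r_k)_i = rho(i), i,j = 1..k.
Equivalently, Durbin-Levinson gives phi_{kk} iteratively:
  phi_{11} = rho(1)
  phi_{kk} = [rho(k) - sum_{j=1..k-1} phi_{k-1,j} rho(k-j)]
            / [1 - sum_{j=1..k-1} phi_{k-1,j} rho(j)],
  phi_{k,j} = phi_{k-1,j} - phi_{kk} phi_{k-1,k-j},  j = 1..k-1.
Step k = 1:
  phi_11 = rho(1) = -0.4181.
Step k = 2:
  phi_22 = [rho(2) - phi_11 rho(1)] / [1 - phi_11 rho(1)] = [-0.0381 - (-0.4181)(-0.4181)] / [1 - (-0.4181)(-0.4181)]
         = -0.21290761 / 0.82519239 = -0.258.
Therefore phi_{22} = -0.2580.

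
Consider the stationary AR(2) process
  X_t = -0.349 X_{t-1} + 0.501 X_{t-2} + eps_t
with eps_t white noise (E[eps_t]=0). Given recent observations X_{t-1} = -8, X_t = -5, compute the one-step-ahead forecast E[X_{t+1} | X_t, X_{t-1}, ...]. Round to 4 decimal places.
E[X_{t+1} \mid \mathcal F_t] = -2.2630

For an AR(p) model X_t = c + sum_i phi_i X_{t-i} + eps_t, the
one-step-ahead conditional mean is
  E[X_{t+1} | X_t, ...] = c + sum_i phi_i X_{t+1-i}.
Substitute known values:
  E[X_{t+1} | ...] = (-0.349) * (-5) + (0.501) * (-8)
                   = -2.2630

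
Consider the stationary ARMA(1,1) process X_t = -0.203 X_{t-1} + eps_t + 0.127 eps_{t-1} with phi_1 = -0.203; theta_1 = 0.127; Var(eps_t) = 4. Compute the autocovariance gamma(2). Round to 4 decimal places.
\gamma(2) = 0.0627

Multiply the model equation by X_{t-k} and take expectations. With theta_0 = psi_0 = 1 and psi_j the MA(infinity) weights, this gives
  gamma(k) - sum_i phi_i gamma(k-i) = c_k,
  c_k = sigma^2 * sum_{j=k..q} theta_j psi_{j-k}   (c_k = 0 for k > q),
using gamma(-m) = gamma(m).
psi-weights needed (psi_j = theta_j + sum_i phi_i psi_{j-i}):
  psi_1 = theta_1 + phi_1 = 0.127 + (-0.203) = -0.076
Right-hand sides:
  c_0 = sigma^2 (1 + theta_1 psi_1) = 4 * (1 + (0.127)(-0.076)) = 4 * 0.990348 = 3.961392
  c_1 = sigma^2 theta_1 = 4 * (0.127) = 0.508
  c_2 = 0
Equations for k = 0 and k = 1 (AR order 1):
  gamma(0) = phi_1 gamma(1) + c_0
  gamma(1) = phi_1 gamma(0) + c_1
Substituting the second into the first: gamma(0) (1 - phi_1^2) = c_0 + phi_1 c_1, so
  gamma(0) = (c_0 + phi_1 c_1) / (1 - phi_1^2) = (3.961392 + (-0.203)(0.508)) / (1 - (-0.203)^2) = 3.858268 / 0.958791 = 4.024097.
  gamma(1) = phi_1 gamma(0) + c_1 = (-0.203)(4.024097) + (0.508) = -0.308892.
For k = 2 (> q): gamma(2) = phi_1 gamma(1) = (-0.203)(-0.308892) = 0.062705.
Therefore gamma(2) = 0.0627 (to 4 decimal places).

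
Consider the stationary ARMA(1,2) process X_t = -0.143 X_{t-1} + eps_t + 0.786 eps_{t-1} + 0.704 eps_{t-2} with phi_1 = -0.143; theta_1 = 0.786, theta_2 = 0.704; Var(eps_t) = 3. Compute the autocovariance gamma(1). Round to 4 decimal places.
\gamma(1) = 2.9456

Multiply the model equation by X_{t-k} and take expectations. With theta_0 = psi_0 = 1 and psi_j the MA(infinity) weights, this gives
  gamma(k) - sum_i phi_i gamma(k-i) = c_k,
  c_k = sigma^2 * sum_{j=k..q} theta_j psi_{j-k}   (c_k = 0 for k > q),
using gamma(-m) = gamma(m).
psi-weights needed (psi_j = theta_j + sum_i phi_i psi_{j-i}):
  psi_1 = theta_1 + phi_1 = 0.786 + (-0.143) = 0.643
  psi_2 = theta_2 + phi_1 psi_1 = 0.704 + (-0.143)(0.643) = 0.612051
Right-hand sides:
  c_0 = sigma^2 (1 + theta_1 psi_1 + theta_2 psi_2) = 3 * (1 + (0.786)(0.643) + (0.704)(0.612051)) = 3 * 1.936282 = 5.808846
  c_1 = sigma^2 (theta_1 + theta_2 psi_1) = 3 * (0.786 + (0.704)(0.643)) = 3.716016
  c_2 = sigma^2 theta_2 = 3 * (0.704) = 2.112
Equations for k = 0 and k = 1 (AR order 1):
  gamma(0) = phi_1 gamma(1) + c_0
  gamma(1) = phi_1 gamma(0) + c_1
Substituting the second into the first: gamma(0) (1 - phi_1^2) = c_0 + phi_1 c_1, so
  gamma(0) = (c_0 + phi_1 c_1) / (1 - phi_1^2) = (5.808846 + (-0.143)(3.716016)) / (1 - (-0.143)^2) = 5.277455 / 0.979551 = 5.387627.
  gamma(1) = phi_1 gamma(0) + c_1 = (-0.143)(5.387627) + (3.716016) = 2.945585.
Therefore gamma(1) = 2.9456 (to 4 decimal places).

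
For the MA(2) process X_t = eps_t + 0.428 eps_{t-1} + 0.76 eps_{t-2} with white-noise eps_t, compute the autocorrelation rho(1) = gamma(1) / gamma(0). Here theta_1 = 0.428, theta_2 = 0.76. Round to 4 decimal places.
\rho(1) = 0.4278

For an MA(q) process with theta_0 = 1, the autocovariance is
  gamma(k) = sigma^2 * sum_{i=0..q-k} theta_i * theta_{i+k},
and rho(k) = gamma(k) / gamma(0). Sigma^2 cancels.
  numerator   = (1)*(0.428) + (0.428)*(0.76) = 0.75328.
  denominator = (1)^2 + (0.428)^2 + (0.76)^2 = 1.760784.
  rho(1) = 0.75328 / 1.760784 = 0.4278.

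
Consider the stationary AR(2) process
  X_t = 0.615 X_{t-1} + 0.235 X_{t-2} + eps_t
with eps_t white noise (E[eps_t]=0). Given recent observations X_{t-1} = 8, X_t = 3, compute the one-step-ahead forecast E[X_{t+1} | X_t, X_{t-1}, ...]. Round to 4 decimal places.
E[X_{t+1} \mid \mathcal F_t] = 3.7250

For an AR(p) model X_t = c + sum_i phi_i X_{t-i} + eps_t, the
one-step-ahead conditional mean is
  E[X_{t+1} | X_t, ...] = c + sum_i phi_i X_{t+1-i}.
Substitute known values:
  E[X_{t+1} | ...] = (0.615) * (3) + (0.235) * (8)
                   = 3.7250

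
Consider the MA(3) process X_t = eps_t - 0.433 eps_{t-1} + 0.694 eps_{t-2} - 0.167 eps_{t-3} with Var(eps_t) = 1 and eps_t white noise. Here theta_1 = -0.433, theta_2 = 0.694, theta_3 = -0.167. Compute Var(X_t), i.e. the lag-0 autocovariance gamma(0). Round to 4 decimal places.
\gamma(0) = 1.6970

For an MA(q) process X_t = eps_t + sum_i theta_i eps_{t-i} with
Var(eps_t) = sigma^2, the variance is
  gamma(0) = sigma^2 * (1 + sum_i theta_i^2).
  sum_i theta_i^2 = (-0.433)^2 + (0.694)^2 + (-0.167)^2 = 0.187489 + 0.481636 + 0.027889 = 0.697014.
  gamma(0) = 1 * (1 + 0.697014) = 1 * 1.697014 = 1.697014, which rounds to 1.6970.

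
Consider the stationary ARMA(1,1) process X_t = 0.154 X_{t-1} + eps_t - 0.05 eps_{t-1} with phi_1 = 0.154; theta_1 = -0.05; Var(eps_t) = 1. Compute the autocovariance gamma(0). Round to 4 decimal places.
\gamma(0) = 1.0111

Multiply the model equation by X_{t-k} and take expectations. With theta_0 = psi_0 = 1 and psi_j the MA(infinity) weights, this gives
  gamma(k) - sum_i phi_i gamma(k-i) = c_k,
  c_k = sigma^2 * sum_{j=k..q} theta_j psi_{j-k}   (c_k = 0 for k > q),
using gamma(-m) = gamma(m).
psi-weights needed (psi_j = theta_j + sum_i phi_i psi_{j-i}):
  psi_1 = theta_1 + phi_1 = -0.05 + (0.154) = 0.104
Right-hand sides:
  c_0 = sigma^2 (1 + theta_1 psi_1) = 1 * (1 + (-0.05)(0.104)) = 1 * 0.9948 = 0.9948
  c_1 = sigma^2 theta_1 = 1 * (-0.05) = -0.05
  c_2 = 0
Equations for k = 0 and k = 1 (AR order 1):
  gamma(0) = phi_1 gamma(1) + c_0
  gamma(1) = phi_1 gamma(0) + c_1
Substituting the second into the first: gamma(0) (1 - phi_1^2) = c_0 + phi_1 c_1, so
  gamma(0) = (c_0 + phi_1 c_1) / (1 - phi_1^2) = (0.9948 + (0.154)(-0.05)) / (1 - (0.154)^2) = 0.9871 / 0.976284 = 1.011079.
Therefore gamma(0) = 1.0111 (to 4 decimal places).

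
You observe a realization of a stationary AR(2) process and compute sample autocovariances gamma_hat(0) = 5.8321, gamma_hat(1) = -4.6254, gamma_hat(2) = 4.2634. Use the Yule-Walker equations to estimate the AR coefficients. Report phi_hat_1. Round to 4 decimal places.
\hat\phi_{1} = -0.5750

The Yule-Walker equations for an AR(p) process read, in matrix form,
  Gamma_p phi = r_p,   with   (Gamma_p)_{ij} = gamma(|i - j|),
                       (r_p)_i = gamma(i),   i,j = 1..p.
Substitute the sample gammas (Toeplitz matrix and right-hand side of size 2):
  Gamma_p = [[5.8321, -4.6254], [-4.6254, 5.8321]]
  r_p     = [-4.6254, 4.2634]
Written out:
  5.8321 phi_1 - 4.6254 phi_2 = -4.6254
  -4.6254 phi_1 + 5.8321 phi_2 = 4.2634
Solve by Cramer's rule:
  det = gamma(0)^2 - gamma(1)^2 = (5.8321)^2 - (-4.6254)^2 = 34.01339041 - 21.39432516 = 12.61906525
  phi_hat_1 = [gamma(1) gamma(0) - gamma(1) gamma(2)] / det = [(-4.6254)(5.8321) - (-4.6254)(4.2634)] / 12.61906525 = -7.25586498 / 12.61906525 = -0.575
  phi_hat_2 = [gamma(0) gamma(2) - gamma(1)^2] / det = [(5.8321)(4.2634) - (-4.6254)^2] / 12.61906525 = 3.47024998 / 12.61906525 = 0.275
So phi_hat = [-0.5750, 0.2750].
Therefore phi_hat_1 = -0.5750.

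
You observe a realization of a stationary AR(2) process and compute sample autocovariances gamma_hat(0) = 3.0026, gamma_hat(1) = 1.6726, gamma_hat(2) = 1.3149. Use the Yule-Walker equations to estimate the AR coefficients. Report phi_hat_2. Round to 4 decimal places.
\hat\phi_{2} = 0.1850

The Yule-Walker equations for an AR(p) process read, in matrix form,
  Gamma_p phi = r_p,   with   (Gamma_p)_{ij} = gamma(|i - j|),
                       (r_p)_i = gamma(i),   i,j = 1..p.
Substitute the sample gammas (Toeplitz matrix and right-hand side of size 2):
  Gamma_p = [[3.0026, 1.6726], [1.6726, 3.0026]]
  r_p     = [1.6726, 1.3149]
Written out:
  3.0026 phi_1 + 1.6726 phi_2 = 1.6726
  1.6726 phi_1 + 3.0026 phi_2 = 1.3149
Solve by Cramer's rule:
  det = gamma(0)^2 - gamma(1)^2 = (3.0026)^2 - (1.6726)^2 = 9.01560676 - 2.79759076 = 6.218016
  phi_hat_1 = [gamma(1) gamma(0) - gamma(1) gamma(2)] / det = [(1.6726)(3.0026) - (1.6726)(1.3149)] / 6.218016 = 2.82284702 / 6.218016 = 0.454
  phi_hat_2 = [gamma(0) gamma(2) - gamma(1)^2] / det = [(3.0026)(1.3149) - (1.6726)^2] / 6.218016 = 1.15052798 / 6.218016 = 0.185
So phi_hat = [0.4540, 0.1850].
Therefore phi_hat_2 = 0.1850.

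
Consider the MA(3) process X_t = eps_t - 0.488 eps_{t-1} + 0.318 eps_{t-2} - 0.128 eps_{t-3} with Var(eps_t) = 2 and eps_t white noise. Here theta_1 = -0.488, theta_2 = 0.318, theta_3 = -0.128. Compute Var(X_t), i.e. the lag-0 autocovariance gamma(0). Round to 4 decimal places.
\gamma(0) = 2.7113

For an MA(q) process X_t = eps_t + sum_i theta_i eps_{t-i} with
Var(eps_t) = sigma^2, the variance is
  gamma(0) = sigma^2 * (1 + sum_i theta_i^2).
  sum_i theta_i^2 = (-0.488)^2 + (0.318)^2 + (-0.128)^2 = 0.238144 + 0.101124 + 0.016384 = 0.355652.
  gamma(0) = 2 * (1 + 0.355652) = 2 * 1.355652 = 2.711304, which rounds to 2.7113.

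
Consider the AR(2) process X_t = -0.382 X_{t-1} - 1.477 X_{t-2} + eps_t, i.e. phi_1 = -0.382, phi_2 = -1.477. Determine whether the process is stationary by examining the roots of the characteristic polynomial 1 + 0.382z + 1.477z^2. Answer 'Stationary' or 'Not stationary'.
\text{Not stationary}

The AR(p) characteristic polynomial is P(z) = 1 + 0.382z + 1.477z^2.
Stationarity requires all roots to lie outside the unit circle, i.e. |z| > 1 for every root.
Set 1 + (0.382) z + (1.477) z^2 = 0, i.e. a z^2 + b z + c = 0 with a = 1.477, b = 0.382, c = 1.
Discriminant D = b^2 - 4ac = (0.382)^2 - 4*(1.477)*1 = 0.145924 - (5.908) = -5.762076.
D < 0, so the roots are the complex-conjugate pair z = (-b +/- i sqrt(-D)) / (2a) = -0.1293 +/- 0.8126i.
For a conjugate pair |z|^2 = z * conj(z) = (product of roots) = c/a = 1/(1.477) = 0.677048, so |z| = sqrt(0.677048) = 0.8228 for both roots.
Moduli of all roots: 0.8228, 0.8228.
All moduli strictly greater than 1? No.
Verdict: Not stationary.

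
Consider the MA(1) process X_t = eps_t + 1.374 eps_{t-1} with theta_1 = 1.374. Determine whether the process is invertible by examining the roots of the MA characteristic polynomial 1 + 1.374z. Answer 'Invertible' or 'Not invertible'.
\text{Not invertible}

The MA(q) characteristic polynomial is P(z) = 1 + 1.374z.
Invertibility requires all roots to lie outside the unit circle, i.e. |z| > 1 for every root.
This is linear in z: 1 + (1.374) z = 0  =>  z = -1/(1.374) = -0.727802,  |z| = 0.727802.
Moduli of all roots: 0.7278.
All moduli strictly greater than 1? No.
Verdict: Not invertible.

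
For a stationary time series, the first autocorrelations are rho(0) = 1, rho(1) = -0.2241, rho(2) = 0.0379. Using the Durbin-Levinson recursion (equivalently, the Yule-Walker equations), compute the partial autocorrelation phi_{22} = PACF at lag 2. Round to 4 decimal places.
\phi_{22} = -0.0130

The PACF at lag k is phi_{kk}, the last component of the solution
to the Yule-Walker system G_k phi = r_k where
  (G_k)_{ij} = rho(|i - j|), (r_k)_i = rho(i), i,j = 1..k.
Equivalently, Durbin-Levinson gives phi_{kk} iteratively:
  phi_{11} = rho(1)
  phi_{kk} = [rho(k) - sum_{j=1..k-1} phi_{k-1,j} rho(k-j)]
            / [1 - sum_{j=1..k-1} phi_{k-1,j} rho(j)],
  phi_{k,j} = phi_{k-1,j} - phi_{kk} phi_{k-1,k-j},  j = 1..k-1.
Step k = 1:
  phi_11 = rho(1) = -0.2241.
Step k = 2:
  phi_22 = [rho(2) - phi_11 rho(1)] / [1 - phi_11 rho(1)] = [0.0379 - (-0.2241)(-0.2241)] / [1 - (-0.2241)(-0.2241)]
         = -0.01232081 / 0.94977919 = -0.013.
Therefore phi_{22} = -0.0130.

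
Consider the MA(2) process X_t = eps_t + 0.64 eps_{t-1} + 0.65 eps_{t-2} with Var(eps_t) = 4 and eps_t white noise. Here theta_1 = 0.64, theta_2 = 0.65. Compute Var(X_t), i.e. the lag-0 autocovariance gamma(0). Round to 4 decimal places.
\gamma(0) = 7.3284

For an MA(q) process X_t = eps_t + sum_i theta_i eps_{t-i} with
Var(eps_t) = sigma^2, the variance is
  gamma(0) = sigma^2 * (1 + sum_i theta_i^2).
  sum_i theta_i^2 = (0.64)^2 + (0.65)^2 = 0.4096 + 0.4225 = 0.8321.
  gamma(0) = 4 * (1 + 0.8321) = 4 * 1.8321 = 7.3284.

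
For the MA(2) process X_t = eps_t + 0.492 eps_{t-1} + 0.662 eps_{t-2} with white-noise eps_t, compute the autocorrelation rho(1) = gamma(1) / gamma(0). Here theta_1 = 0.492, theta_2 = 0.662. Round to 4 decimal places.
\rho(1) = 0.4866

For an MA(q) process with theta_0 = 1, the autocovariance is
  gamma(k) = sigma^2 * sum_{i=0..q-k} theta_i * theta_{i+k},
and rho(k) = gamma(k) / gamma(0). Sigma^2 cancels.
  numerator   = (1)*(0.492) + (0.492)*(0.662) = 0.817704.
  denominator = (1)^2 + (0.492)^2 + (0.662)^2 = 1.680308.
  rho(1) = 0.817704 / 1.680308 = 0.4866.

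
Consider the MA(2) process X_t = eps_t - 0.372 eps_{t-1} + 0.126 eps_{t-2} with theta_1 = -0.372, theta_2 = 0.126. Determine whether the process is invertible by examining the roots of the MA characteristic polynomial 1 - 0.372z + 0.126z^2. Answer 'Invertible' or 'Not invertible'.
\text{Invertible}

The MA(q) characteristic polynomial is P(z) = 1 - 0.372z + 0.126z^2.
Invertibility requires all roots to lie outside the unit circle, i.e. |z| > 1 for every root.
Set 1 + (-0.372) z + (0.126) z^2 = 0, i.e. a z^2 + b z + c = 0 with a = 0.126, b = -0.372, c = 1.
Discriminant D = b^2 - 4ac = (-0.372)^2 - 4*(0.126)*1 = 0.138384 - (0.504) = -0.365616.
D < 0, so the roots are the complex-conjugate pair z = (-b +/- i sqrt(-D)) / (2a) = 1.4762 +/- 2.3995i.
For a conjugate pair |z|^2 = z * conj(z) = (product of roots) = c/a = 1/(0.126) = 7.936508, so |z| = sqrt(7.936508) = 2.8172 for both roots.
Moduli of all roots: 2.8172, 2.8172.
All moduli strictly greater than 1? Yes.
Verdict: Invertible.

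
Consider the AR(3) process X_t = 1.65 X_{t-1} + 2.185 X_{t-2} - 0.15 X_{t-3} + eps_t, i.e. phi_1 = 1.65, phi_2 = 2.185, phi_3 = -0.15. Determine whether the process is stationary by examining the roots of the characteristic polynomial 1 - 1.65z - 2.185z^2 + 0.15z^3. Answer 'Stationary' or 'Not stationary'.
\text{Not stationary}

The AR(p) characteristic polynomial is P(z) = 1 - 1.65z - 2.185z^2 + 0.15z^3.
Stationarity requires all roots to lie outside the unit circle, i.e. |z| > 1 for every root.
Degree 3: look for a simple real root z0 first, then factor out (1 - z/z0) and solve the remaining quadratic.
Testing z0 = 0.4: P(0.4) = 1 + (-1.65)(0.4) + (-2.185)(0.4)^2 + (0.15)(0.4)^3
  = 1 + (-0.66) + (-0.3496) + (0.0096) = 0.  So z_0 = 0.4 is a root, |z_0| = 0.4.
Divide out the factor (1 - 2.5 z) = (1 - z/z0) (since 1/z0 = 2.5):
  P(z) = (1 - 2.5 z)(1 + (0.85) z + (-0.06) z^2)
  [check: z-coef 0.85 - (2.5) = -1.65; z^2-coef -0.06 - (2.5)(0.85) = -2.185; z^3-coef -(2.5)(-0.06) = 0.15.]
Remaining roots from the quadratic factor 1 + (0.85) z + (-0.06) z^2:
  Set 1 + (0.85) z + (-0.06) z^2 = 0, i.e. a z^2 + b z + c = 0 with a = -0.06, b = 0.85, c = 1.
  Discriminant D = b^2 - 4ac = (0.85)^2 - 4*(-0.06)*1 = 0.7225 - (-0.24) = 0.9625.
  D >= 0, so the roots are real: z = (-b +/- sqrt(D)) / (2a) = (-0.85 +/- 0.981071) / (-0.12).
    z_1 = (-0.85 + 0.981071) / (-0.12) = -1.0923,   |z_1| = 1.0923.
    z_2 = (-0.85 - 0.981071) / (-0.12) = 15.2589,   |z_2| = 15.2589.
Moduli of all roots: 0.4000, 1.0923, 15.2589.
All moduli strictly greater than 1? No.
Verdict: Not stationary.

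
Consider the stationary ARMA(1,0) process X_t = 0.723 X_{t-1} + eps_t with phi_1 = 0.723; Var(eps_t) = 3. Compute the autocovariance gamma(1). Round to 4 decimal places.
\gamma(1) = 4.5446

Multiply the model equation by X_{t-k} and take expectations. With theta_0 = psi_0 = 1 and psi_j the MA(infinity) weights, this gives
  gamma(k) - sum_i phi_i gamma(k-i) = c_k,
  c_k = sigma^2 * sum_{j=k..q} theta_j psi_{j-k}   (c_k = 0 for k > q),
using gamma(-m) = gamma(m).
Pure AR (q = 0): c_0 = sigma^2 = 3, c_k = 0 for k >= 1.
Equations for k = 0 and k = 1 (AR order 1):
  gamma(0) = phi_1 gamma(1) + c_0
  gamma(1) = phi_1 gamma(0) + c_1
Substituting the second into the first: gamma(0) (1 - phi_1^2) = c_0 + phi_1 c_1, so
  gamma(0) = c_0 / (1 - phi_1^2) = 3 / (1 - (0.723)^2) = 3 / 0.477271 = 6.285737.
  gamma(1) = phi_1 gamma(0) = (0.723)(6.285737) = 4.544588.
Therefore gamma(1) = 4.5446 (to 4 decimal places).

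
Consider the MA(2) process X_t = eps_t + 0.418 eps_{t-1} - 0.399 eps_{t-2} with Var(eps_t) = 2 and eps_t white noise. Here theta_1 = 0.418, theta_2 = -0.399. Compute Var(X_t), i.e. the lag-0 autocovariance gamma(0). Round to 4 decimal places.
\gamma(0) = 2.6679

For an MA(q) process X_t = eps_t + sum_i theta_i eps_{t-i} with
Var(eps_t) = sigma^2, the variance is
  gamma(0) = sigma^2 * (1 + sum_i theta_i^2).
  sum_i theta_i^2 = (0.418)^2 + (-0.399)^2 = 0.174724 + 0.159201 = 0.333925.
  gamma(0) = 2 * (1 + 0.333925) = 2 * 1.333925 = 2.66785, which rounds to 2.6679.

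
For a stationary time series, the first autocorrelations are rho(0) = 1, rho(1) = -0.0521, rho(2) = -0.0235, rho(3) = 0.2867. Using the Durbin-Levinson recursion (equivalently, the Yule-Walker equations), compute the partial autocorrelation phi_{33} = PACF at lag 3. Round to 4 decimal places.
\phi_{33} = 0.2850

The PACF at lag k is phi_{kk}, the last component of the solution
to the Yule-Walker system G_k phi = r_k where
  (G_k)_{ij} = rho(|i - j|), (r_k)_i = rho(i), i,j = 1..k.
Equivalently, Durbin-Levinson gives phi_{kk} iteratively:
  phi_{11} = rho(1)
  phi_{kk} = [rho(k) - sum_{j=1..k-1} phi_{k-1,j} rho(k-j)]
            / [1 - sum_{j=1..k-1} phi_{k-1,j} rho(j)],
  phi_{k,j} = phi_{k-1,j} - phi_{kk} phi_{k-1,k-j},  j = 1..k-1.
Step k = 1:
  phi_11 = rho(1) = -0.0521.
Step k = 2:
  phi_22 = [rho(2) - phi_11 rho(1)] / [1 - phi_11 rho(1)] = [-0.0235 - (-0.0521)(-0.0521)] / [1 - (-0.0521)(-0.0521)]
         = -0.02621441 / 0.99728559 = -0.026286.
  Update: phi_21 = phi_11 - phi_22 phi_11 = -0.0521 - (-0.026286)(-0.0521) = -0.053469.
Step k = 3:
  phi_33 = [rho(3) - phi_21 rho(2) - phi_22 rho(1)] / [1 - phi_21 rho(1) - phi_22 rho(2)]
    numerator   = 0.2867 - (-0.053469)(-0.0235) - (-0.026286)(-0.0521) = 0.28407398
    denominator = 1 - (-0.053469)(-0.0521) - (-0.026286)(-0.0235) = 0.99659652
  phi_33 = 0.28407398 / 0.99659652 = 0.285.
Therefore phi_{33} = 0.2850.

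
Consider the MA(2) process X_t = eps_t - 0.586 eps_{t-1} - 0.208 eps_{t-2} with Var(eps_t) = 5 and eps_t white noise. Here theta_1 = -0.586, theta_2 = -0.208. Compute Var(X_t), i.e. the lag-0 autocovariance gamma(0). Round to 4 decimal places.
\gamma(0) = 6.9333

For an MA(q) process X_t = eps_t + sum_i theta_i eps_{t-i} with
Var(eps_t) = sigma^2, the variance is
  gamma(0) = sigma^2 * (1 + sum_i theta_i^2).
  sum_i theta_i^2 = (-0.586)^2 + (-0.208)^2 = 0.343396 + 0.043264 = 0.38666.
  gamma(0) = 5 * (1 + 0.38666) = 5 * 1.38666 = 6.9333.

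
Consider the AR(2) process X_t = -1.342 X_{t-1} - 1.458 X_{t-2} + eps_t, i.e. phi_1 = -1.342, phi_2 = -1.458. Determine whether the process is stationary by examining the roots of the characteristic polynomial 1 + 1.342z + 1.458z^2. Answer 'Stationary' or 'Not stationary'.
\text{Not stationary}

The AR(p) characteristic polynomial is P(z) = 1 + 1.342z + 1.458z^2.
Stationarity requires all roots to lie outside the unit circle, i.e. |z| > 1 for every root.
Set 1 + (1.342) z + (1.458) z^2 = 0, i.e. a z^2 + b z + c = 0 with a = 1.458, b = 1.342, c = 1.
Discriminant D = b^2 - 4ac = (1.342)^2 - 4*(1.458)*1 = 1.800964 - (5.832) = -4.031036.
D < 0, so the roots are the complex-conjugate pair z = (-b +/- i sqrt(-D)) / (2a) = -0.4602 +/- 0.6885i.
For a conjugate pair |z|^2 = z * conj(z) = (product of roots) = c/a = 1/(1.458) = 0.685871, so |z| = sqrt(0.685871) = 0.8282 for both roots.
Moduli of all roots: 0.8282, 0.8282.
All moduli strictly greater than 1? No.
Verdict: Not stationary.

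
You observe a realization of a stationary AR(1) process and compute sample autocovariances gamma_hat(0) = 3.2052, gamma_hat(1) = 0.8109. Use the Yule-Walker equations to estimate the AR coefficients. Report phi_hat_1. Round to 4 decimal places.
\hat\phi_{1} = 0.2530

The Yule-Walker equations for an AR(p) process read, in matrix form,
  Gamma_p phi = r_p,   with   (Gamma_p)_{ij} = gamma(|i - j|),
                       (r_p)_i = gamma(i),   i,j = 1..p.
Substitute the sample gammas (Toeplitz matrix and right-hand side of size 1):
  Gamma_p = [[3.2052]]
  r_p     = [0.8109]
With p = 1 this is the single equation gamma(0) phi_1 = gamma(1):
  phi_hat_1 = gamma(1) / gamma(0) = 0.8109 / 3.2052 = 0.2530.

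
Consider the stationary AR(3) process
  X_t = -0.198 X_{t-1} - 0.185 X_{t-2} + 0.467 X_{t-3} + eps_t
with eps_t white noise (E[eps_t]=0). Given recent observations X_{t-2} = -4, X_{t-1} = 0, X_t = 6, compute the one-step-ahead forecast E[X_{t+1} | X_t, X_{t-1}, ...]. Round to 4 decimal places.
E[X_{t+1} \mid \mathcal F_t] = -3.0560

For an AR(p) model X_t = c + sum_i phi_i X_{t-i} + eps_t, the
one-step-ahead conditional mean is
  E[X_{t+1} | X_t, ...] = c + sum_i phi_i X_{t+1-i}.
Substitute known values:
  E[X_{t+1} | ...] = (-0.198) * (6) + (-0.185) * (0) + (0.467) * (-4)
                   = -3.0560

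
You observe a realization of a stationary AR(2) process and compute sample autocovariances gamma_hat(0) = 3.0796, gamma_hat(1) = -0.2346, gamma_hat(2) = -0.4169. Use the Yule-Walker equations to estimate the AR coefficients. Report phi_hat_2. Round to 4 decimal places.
\hat\phi_{2} = -0.1420

The Yule-Walker equations for an AR(p) process read, in matrix form,
  Gamma_p phi = r_p,   with   (Gamma_p)_{ij} = gamma(|i - j|),
                       (r_p)_i = gamma(i),   i,j = 1..p.
Substitute the sample gammas (Toeplitz matrix and right-hand side of size 2):
  Gamma_p = [[3.0796, -0.2346], [-0.2346, 3.0796]]
  r_p     = [-0.2346, -0.4169]
Written out:
  3.0796 phi_1 - 0.2346 phi_2 = -0.2346
  -0.2346 phi_1 + 3.0796 phi_2 = -0.4169
Solve by Cramer's rule:
  det = gamma(0)^2 - gamma(1)^2 = (3.0796)^2 - (-0.2346)^2 = 9.48393616 - 0.05503716 = 9.428899
  phi_hat_1 = [gamma(1) gamma(0) - gamma(1) gamma(2)] / det = [(-0.2346)(3.0796) - (-0.2346)(-0.4169)] / 9.428899 = -0.8202789 / 9.428899 = -0.087
  phi_hat_2 = [gamma(0) gamma(2) - gamma(1)^2] / det = [(3.0796)(-0.4169) - (-0.2346)^2] / 9.428899 = -1.3389224 / 9.428899 = -0.142
So phi_hat = [-0.0870, -0.1420].
Therefore phi_hat_2 = -0.1420.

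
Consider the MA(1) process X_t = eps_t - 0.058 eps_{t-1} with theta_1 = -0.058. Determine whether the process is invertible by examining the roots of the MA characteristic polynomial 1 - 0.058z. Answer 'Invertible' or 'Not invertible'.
\text{Invertible}

The MA(q) characteristic polynomial is P(z) = 1 - 0.058z.
Invertibility requires all roots to lie outside the unit circle, i.e. |z| > 1 for every root.
This is linear in z: 1 + (-0.058) z = 0  =>  z = -1/(-0.058) = 17.241379,  |z| = 17.241379.
Moduli of all roots: 17.2414.
All moduli strictly greater than 1? Yes.
Verdict: Invertible.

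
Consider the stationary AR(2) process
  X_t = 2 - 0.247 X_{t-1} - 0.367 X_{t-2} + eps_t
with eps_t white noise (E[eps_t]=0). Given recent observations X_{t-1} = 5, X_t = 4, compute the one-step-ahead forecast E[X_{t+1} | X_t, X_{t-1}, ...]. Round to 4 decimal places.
E[X_{t+1} \mid \mathcal F_t] = -0.8230

For an AR(p) model X_t = c + sum_i phi_i X_{t-i} + eps_t, the
one-step-ahead conditional mean is
  E[X_{t+1} | X_t, ...] = c + sum_i phi_i X_{t+1-i}.
Substitute known values:
  E[X_{t+1} | ...] = 2 + (-0.247) * (4) + (-0.367) * (5)
                   = -0.8230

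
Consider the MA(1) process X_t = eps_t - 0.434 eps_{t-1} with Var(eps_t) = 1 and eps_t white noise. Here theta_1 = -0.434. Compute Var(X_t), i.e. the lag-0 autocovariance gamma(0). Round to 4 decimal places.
\gamma(0) = 1.1884

For an MA(q) process X_t = eps_t + sum_i theta_i eps_{t-i} with
Var(eps_t) = sigma^2, the variance is
  gamma(0) = sigma^2 * (1 + sum_i theta_i^2).
  sum_i theta_i^2 = (-0.434)^2 = 0.188356.
  gamma(0) = 1 * (1 + 0.188356) = 1 * 1.188356 = 1.188356, which rounds to 1.1884.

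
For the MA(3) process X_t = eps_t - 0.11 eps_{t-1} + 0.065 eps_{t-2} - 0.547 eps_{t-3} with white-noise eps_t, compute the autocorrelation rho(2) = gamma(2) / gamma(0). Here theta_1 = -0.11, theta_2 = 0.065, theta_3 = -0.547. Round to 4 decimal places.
\rho(2) = 0.0951

For an MA(q) process with theta_0 = 1, the autocovariance is
  gamma(k) = sigma^2 * sum_{i=0..q-k} theta_i * theta_{i+k},
and rho(k) = gamma(k) / gamma(0). Sigma^2 cancels.
  numerator   = (1)*(0.065) + (-0.11)*(-0.547) = 0.12517.
  denominator = (1)^2 + (-0.11)^2 + (0.065)^2 + (-0.547)^2 = 1.315534.
  rho(2) = 0.12517 / 1.315534 = 0.0951.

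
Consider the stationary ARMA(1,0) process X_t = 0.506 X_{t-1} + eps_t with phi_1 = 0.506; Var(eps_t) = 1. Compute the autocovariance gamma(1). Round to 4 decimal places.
\gamma(1) = 0.6801

Multiply the model equation by X_{t-k} and take expectations. With theta_0 = psi_0 = 1 and psi_j the MA(infinity) weights, this gives
  gamma(k) - sum_i phi_i gamma(k-i) = c_k,
  c_k = sigma^2 * sum_{j=k..q} theta_j psi_{j-k}   (c_k = 0 for k > q),
using gamma(-m) = gamma(m).
Pure AR (q = 0): c_0 = sigma^2 = 1, c_k = 0 for k >= 1.
Equations for k = 0 and k = 1 (AR order 1):
  gamma(0) = phi_1 gamma(1) + c_0
  gamma(1) = phi_1 gamma(0) + c_1
Substituting the second into the first: gamma(0) (1 - phi_1^2) = c_0 + phi_1 c_1, so
  gamma(0) = c_0 / (1 - phi_1^2) = 1 / (1 - (0.506)^2) = 1 / 0.743964 = 1.344151.
  gamma(1) = phi_1 gamma(0) = (0.506)(1.344151) = 0.68014.
Therefore gamma(1) = 0.6801 (to 4 decimal places).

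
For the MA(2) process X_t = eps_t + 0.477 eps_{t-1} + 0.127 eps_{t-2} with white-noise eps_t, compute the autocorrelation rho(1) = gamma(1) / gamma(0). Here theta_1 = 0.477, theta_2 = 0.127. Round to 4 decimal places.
\rho(1) = 0.4323

For an MA(q) process with theta_0 = 1, the autocovariance is
  gamma(k) = sigma^2 * sum_{i=0..q-k} theta_i * theta_{i+k},
and rho(k) = gamma(k) / gamma(0). Sigma^2 cancels.
  numerator   = (1)*(0.477) + (0.477)*(0.127) = 0.537579.
  denominator = (1)^2 + (0.477)^2 + (0.127)^2 = 1.243658.
  rho(1) = 0.537579 / 1.243658 = 0.4323.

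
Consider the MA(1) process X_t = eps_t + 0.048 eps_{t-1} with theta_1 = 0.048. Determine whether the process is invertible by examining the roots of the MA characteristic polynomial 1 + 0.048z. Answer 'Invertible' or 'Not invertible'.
\text{Invertible}

The MA(q) characteristic polynomial is P(z) = 1 + 0.048z.
Invertibility requires all roots to lie outside the unit circle, i.e. |z| > 1 for every root.
This is linear in z: 1 + (0.048) z = 0  =>  z = -1/(0.048) = -20.833333,  |z| = 20.833333.
Moduli of all roots: 20.8333.
All moduli strictly greater than 1? Yes.
Verdict: Invertible.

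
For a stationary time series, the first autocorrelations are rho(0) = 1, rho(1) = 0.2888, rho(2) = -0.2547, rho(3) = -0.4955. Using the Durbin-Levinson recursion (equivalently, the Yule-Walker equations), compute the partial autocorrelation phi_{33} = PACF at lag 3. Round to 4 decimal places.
\phi_{33} = -0.3640

The PACF at lag k is phi_{kk}, the last component of the solution
to the Yule-Walker system G_k phi = r_k where
  (G_k)_{ij} = rho(|i - j|), (r_k)_i = rho(i), i,j = 1..k.
Equivalently, Durbin-Levinson gives phi_{kk} iteratively:
  phi_{11} = rho(1)
  phi_{kk} = [rho(k) - sum_{j=1..k-1} phi_{k-1,j} rho(k-j)]
            / [1 - sum_{j=1..k-1} phi_{k-1,j} rho(j)],
  phi_{k,j} = phi_{k-1,j} - phi_{kk} phi_{k-1,k-j},  j = 1..k-1.
Step k = 1:
  phi_11 = rho(1) = 0.2888.
Step k = 2:
  phi_22 = [rho(2) - phi_11 rho(1)] / [1 - phi_11 rho(1)] = [-0.2547 - (0.2888)(0.2888)] / [1 - (0.2888)(0.2888)]
         = -0.33810544 / 0.91659456 = -0.368871.
  Update: phi_21 = phi_11 - phi_22 phi_11 = 0.2888 - (-0.368871)(0.2888) = 0.39533.
Step k = 3:
  phi_33 = [rho(3) - phi_21 rho(2) - phi_22 rho(1)] / [1 - phi_21 rho(1) - phi_22 rho(2)]
    numerator   = -0.4955 - (0.39533)(-0.2547) - (-0.368871)(0.2888) = -0.2882794
    denominator = 1 - (0.39533)(0.2888) - (-0.368871)(-0.2547) = 0.79187716
  phi_33 = -0.2882794 / 0.79187716 = -0.364.
Therefore phi_{33} = -0.3640.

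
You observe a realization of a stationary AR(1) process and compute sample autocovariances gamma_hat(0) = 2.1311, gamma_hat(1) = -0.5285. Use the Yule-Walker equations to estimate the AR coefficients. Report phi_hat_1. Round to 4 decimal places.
\hat\phi_{1} = -0.2480

The Yule-Walker equations for an AR(p) process read, in matrix form,
  Gamma_p phi = r_p,   with   (Gamma_p)_{ij} = gamma(|i - j|),
                       (r_p)_i = gamma(i),   i,j = 1..p.
Substitute the sample gammas (Toeplitz matrix and right-hand side of size 1):
  Gamma_p = [[2.1311]]
  r_p     = [-0.5285]
With p = 1 this is the single equation gamma(0) phi_1 = gamma(1):
  phi_hat_1 = gamma(1) / gamma(0) = -0.5285 / 2.1311 = -0.2480.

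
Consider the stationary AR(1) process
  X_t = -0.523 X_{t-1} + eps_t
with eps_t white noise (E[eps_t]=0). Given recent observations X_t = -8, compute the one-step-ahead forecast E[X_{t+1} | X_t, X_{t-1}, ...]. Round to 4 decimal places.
E[X_{t+1} \mid \mathcal F_t] = 4.1840

For an AR(p) model X_t = c + sum_i phi_i X_{t-i} + eps_t, the
one-step-ahead conditional mean is
  E[X_{t+1} | X_t, ...] = c + sum_i phi_i X_{t+1-i}.
Substitute known values:
  E[X_{t+1} | ...] = (-0.523) * (-8)
                   = 4.1840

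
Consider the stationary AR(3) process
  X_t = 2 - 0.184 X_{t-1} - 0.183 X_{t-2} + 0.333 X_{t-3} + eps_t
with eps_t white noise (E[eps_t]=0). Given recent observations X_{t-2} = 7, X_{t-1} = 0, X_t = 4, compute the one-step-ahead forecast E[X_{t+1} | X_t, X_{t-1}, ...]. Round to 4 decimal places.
E[X_{t+1} \mid \mathcal F_t] = 3.5950

For an AR(p) model X_t = c + sum_i phi_i X_{t-i} + eps_t, the
one-step-ahead conditional mean is
  E[X_{t+1} | X_t, ...] = c + sum_i phi_i X_{t+1-i}.
Substitute known values:
  E[X_{t+1} | ...] = 2 + (-0.184) * (4) + (-0.183) * (0) + (0.333) * (7)
                   = 3.5950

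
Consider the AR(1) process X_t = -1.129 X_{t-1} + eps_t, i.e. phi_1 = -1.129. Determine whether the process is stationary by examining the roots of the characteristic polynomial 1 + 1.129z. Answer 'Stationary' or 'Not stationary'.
\text{Not stationary}

The AR(p) characteristic polynomial is P(z) = 1 + 1.129z.
Stationarity requires all roots to lie outside the unit circle, i.e. |z| > 1 for every root.
This is linear in z: 1 + (1.129) z = 0  =>  z = -1/(1.129) = -0.88574,  |z| = 0.88574.
Moduli of all roots: 0.8857.
All moduli strictly greater than 1? No.
Verdict: Not stationary.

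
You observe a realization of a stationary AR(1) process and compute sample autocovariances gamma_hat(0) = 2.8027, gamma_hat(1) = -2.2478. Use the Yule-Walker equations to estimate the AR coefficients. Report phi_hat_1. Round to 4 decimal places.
\hat\phi_{1} = -0.8020

The Yule-Walker equations for an AR(p) process read, in matrix form,
  Gamma_p phi = r_p,   with   (Gamma_p)_{ij} = gamma(|i - j|),
                       (r_p)_i = gamma(i),   i,j = 1..p.
Substitute the sample gammas (Toeplitz matrix and right-hand side of size 1):
  Gamma_p = [[2.8027]]
  r_p     = [-2.2478]
With p = 1 this is the single equation gamma(0) phi_1 = gamma(1):
  phi_hat_1 = gamma(1) / gamma(0) = -2.2478 / 2.8027 = -0.8020.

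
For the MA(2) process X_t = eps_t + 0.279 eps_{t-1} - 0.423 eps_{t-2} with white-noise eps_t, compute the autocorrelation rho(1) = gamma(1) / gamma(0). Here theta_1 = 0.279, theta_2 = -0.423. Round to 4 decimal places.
\rho(1) = 0.1281

For an MA(q) process with theta_0 = 1, the autocovariance is
  gamma(k) = sigma^2 * sum_{i=0..q-k} theta_i * theta_{i+k},
and rho(k) = gamma(k) / gamma(0). Sigma^2 cancels.
  numerator   = (1)*(0.279) + (0.279)*(-0.423) = 0.160983.
  denominator = (1)^2 + (0.279)^2 + (-0.423)^2 = 1.25677.
  rho(1) = 0.160983 / 1.25677 = 0.1281.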